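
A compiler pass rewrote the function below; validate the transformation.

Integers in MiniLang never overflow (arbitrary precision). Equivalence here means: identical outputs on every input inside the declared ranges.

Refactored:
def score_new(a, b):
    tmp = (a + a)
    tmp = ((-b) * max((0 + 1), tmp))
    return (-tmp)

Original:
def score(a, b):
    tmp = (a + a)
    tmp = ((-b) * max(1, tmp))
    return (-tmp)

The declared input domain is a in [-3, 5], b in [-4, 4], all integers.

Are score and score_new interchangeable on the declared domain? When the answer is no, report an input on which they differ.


Side by side, the visible changes include: arithmetic usage differs, and constant usage differs.
One worked example (a=-1, b=2) — score: tmp=-2, then tmp=-2, then returns 2; score_new: tmp=-2, then tmp=-2, then returns 2; agreement on 2.
Every one of the 81 inputs gives matching results.
verdict: equivalent


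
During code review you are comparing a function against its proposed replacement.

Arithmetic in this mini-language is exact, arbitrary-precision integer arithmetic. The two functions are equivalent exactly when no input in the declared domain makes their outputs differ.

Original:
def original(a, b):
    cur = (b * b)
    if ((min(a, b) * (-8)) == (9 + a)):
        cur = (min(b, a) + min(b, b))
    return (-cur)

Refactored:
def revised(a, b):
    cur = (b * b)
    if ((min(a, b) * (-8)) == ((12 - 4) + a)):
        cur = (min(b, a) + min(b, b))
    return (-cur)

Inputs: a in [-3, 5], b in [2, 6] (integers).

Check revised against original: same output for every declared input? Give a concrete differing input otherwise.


a=-1, b=2 yields -1 from original but -4 from revised.
verdict: not equivalent; witness: a=-1, b=2


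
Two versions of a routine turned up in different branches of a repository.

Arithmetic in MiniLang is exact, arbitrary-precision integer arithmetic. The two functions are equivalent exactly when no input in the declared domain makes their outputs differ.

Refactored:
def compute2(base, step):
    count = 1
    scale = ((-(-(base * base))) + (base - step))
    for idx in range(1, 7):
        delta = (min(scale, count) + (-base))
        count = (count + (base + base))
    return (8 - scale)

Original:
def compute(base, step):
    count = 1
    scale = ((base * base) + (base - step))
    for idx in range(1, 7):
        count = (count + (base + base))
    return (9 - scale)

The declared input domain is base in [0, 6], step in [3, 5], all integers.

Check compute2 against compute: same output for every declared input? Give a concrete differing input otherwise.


Try base=0, step=3.
compute: count := 1 | scale := -3 | iter idx=1: | count := 1 | iter idx=2: | count := 1 | iter idx=3: | count := 1 | iter idx=4: | count := 1 | iter idx=5: | count := 1 | iter idx=6: | count := 1 | result 12
compute2: count := 1 | scale := -3 | iter idx=1: | delta := -3 | count := 1 | iter idx=2: | delta := -3 | count := 1 | iter idx=3: | delta := -3 | count := 1 | iter idx=4: | delta := -3 | count := 1 | iter idx=5: | delta := -3 | count := 1 | iter idx=6: | delta := -3 | count := 1 | result 11
12 and 11 differ, so these are not the same function on this domain.
verdict: not equivalent; witness: base=0, step=3


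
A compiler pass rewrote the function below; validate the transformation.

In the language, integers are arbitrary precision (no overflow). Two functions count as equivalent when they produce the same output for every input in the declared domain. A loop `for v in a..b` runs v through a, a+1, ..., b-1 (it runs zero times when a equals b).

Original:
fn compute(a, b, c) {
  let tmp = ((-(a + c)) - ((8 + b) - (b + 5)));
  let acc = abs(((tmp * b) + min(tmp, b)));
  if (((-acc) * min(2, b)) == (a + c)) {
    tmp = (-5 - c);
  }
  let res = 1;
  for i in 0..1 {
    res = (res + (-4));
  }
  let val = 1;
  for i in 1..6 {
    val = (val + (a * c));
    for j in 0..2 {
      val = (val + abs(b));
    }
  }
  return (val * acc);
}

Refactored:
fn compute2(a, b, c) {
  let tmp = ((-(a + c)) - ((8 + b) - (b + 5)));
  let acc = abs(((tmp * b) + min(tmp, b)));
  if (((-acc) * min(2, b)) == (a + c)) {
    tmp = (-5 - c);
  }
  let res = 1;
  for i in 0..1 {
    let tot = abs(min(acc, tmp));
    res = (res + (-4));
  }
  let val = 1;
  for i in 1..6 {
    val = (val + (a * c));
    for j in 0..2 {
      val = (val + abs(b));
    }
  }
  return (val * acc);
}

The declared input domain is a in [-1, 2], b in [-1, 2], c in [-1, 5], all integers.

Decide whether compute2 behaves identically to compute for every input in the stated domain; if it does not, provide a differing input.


Reading the diff, among the changes: min/max/abs usage differs; and statement counts differ; and local variable names differ.
Tracing a=1, b=-1, c=1: compute: tmp=-5, then acc=0, then (((-acc) * min(2, b)) == (a + c)) is false, then res=1, then (i=0), then res=-3, then val=1, then (i=1), then val=2, then (j=0), then val=3, then (j=1), then val=4, then (i=2), then val=5, then (j=0), then val=6, then (j=1), then val=7, then (i=3), then val=8, then (j=0), then val=9, then (j=1), then val=10, then (i=4), then val=11, then (j=0), then val=12, then (j=1), then val=13, then (i=5), then val=14, then (j=0), then val=15, then (j=1), then val=16, then returns 0 | compute2: tmp=-5, then acc=0, then (((-acc) * min(2, b)) == (a + c)) is false, then res=1, then (i=0), then tot=5, then res=-3, then val=1, then (i=1), then val=2, then (j=0), then val=3, then (j=1), then val=4, then (i=2), then val=5, then (j=0), then val=6, then (j=1), then val=7, then (i=3), then val=8, then (j=0), then val=9, then (j=1), then val=10, then (i=4), then val=11, then (j=0), then val=12, then (j=1), then val=13, then (i=5), then val=14, then (j=0), then val=15, then (j=1), then val=16, then returns 0 — matching result 0.
An exhaustive pass over the 112 declared inputs shows identical outputs.
verdict: equivalent


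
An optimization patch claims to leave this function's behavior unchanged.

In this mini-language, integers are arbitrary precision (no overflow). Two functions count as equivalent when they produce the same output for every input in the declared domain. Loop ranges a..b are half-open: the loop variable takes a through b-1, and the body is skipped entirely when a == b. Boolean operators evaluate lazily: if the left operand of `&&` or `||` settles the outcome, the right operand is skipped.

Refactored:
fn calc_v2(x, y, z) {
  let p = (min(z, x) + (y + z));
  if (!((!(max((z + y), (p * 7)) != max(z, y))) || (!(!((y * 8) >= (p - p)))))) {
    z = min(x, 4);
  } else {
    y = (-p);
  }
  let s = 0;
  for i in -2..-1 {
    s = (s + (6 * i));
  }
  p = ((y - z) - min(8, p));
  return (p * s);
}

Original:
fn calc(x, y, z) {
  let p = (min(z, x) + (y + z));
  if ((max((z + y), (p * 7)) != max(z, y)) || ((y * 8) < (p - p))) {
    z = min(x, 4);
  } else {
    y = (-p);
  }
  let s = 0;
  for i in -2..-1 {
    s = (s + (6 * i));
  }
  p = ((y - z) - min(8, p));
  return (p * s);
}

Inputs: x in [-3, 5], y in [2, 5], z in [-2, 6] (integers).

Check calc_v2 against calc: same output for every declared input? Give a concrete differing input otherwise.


Input x=-3, y=2, z=-1: -84 from calc versus -60 from calc_v2.
verdict: not equivalent; witness: x=-3, y=2, z=-1


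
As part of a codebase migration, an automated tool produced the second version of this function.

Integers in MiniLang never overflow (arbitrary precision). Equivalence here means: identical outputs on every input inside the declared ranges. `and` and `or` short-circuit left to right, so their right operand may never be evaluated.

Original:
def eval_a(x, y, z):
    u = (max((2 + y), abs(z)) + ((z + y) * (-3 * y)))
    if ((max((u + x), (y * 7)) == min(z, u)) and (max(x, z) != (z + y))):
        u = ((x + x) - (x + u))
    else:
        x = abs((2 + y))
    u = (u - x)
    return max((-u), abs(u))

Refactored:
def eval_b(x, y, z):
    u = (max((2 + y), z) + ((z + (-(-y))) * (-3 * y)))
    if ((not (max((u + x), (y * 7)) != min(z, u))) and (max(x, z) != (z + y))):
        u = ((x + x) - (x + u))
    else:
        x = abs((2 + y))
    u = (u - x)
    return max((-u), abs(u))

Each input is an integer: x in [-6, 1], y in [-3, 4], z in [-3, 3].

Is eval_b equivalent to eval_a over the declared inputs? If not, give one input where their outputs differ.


x=-6, y=-3, z=-3 yields 52 from eval_a but 56 from eval_b.
verdict: not equivalent; witness: x=-6, y=-3, z=-3


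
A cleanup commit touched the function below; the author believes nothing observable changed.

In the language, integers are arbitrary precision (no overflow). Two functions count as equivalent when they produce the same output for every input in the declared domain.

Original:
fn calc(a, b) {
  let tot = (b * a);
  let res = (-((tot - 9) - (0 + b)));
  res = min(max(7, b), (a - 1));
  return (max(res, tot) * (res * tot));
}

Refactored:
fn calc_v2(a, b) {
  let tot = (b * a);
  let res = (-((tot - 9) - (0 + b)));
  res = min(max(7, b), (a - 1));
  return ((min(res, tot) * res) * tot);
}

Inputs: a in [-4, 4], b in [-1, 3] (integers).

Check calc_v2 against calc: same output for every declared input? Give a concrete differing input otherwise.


There is a counterexample at a=-4, b=-1: -80 on one side, 100 on the other.
calc: tot=4, then res=4, then res=-5, then returns -80
calc_v2: tot=4, then res=4, then res=-5, then returns 100
verdict: not equivalent; witness: a=-4, b=-1


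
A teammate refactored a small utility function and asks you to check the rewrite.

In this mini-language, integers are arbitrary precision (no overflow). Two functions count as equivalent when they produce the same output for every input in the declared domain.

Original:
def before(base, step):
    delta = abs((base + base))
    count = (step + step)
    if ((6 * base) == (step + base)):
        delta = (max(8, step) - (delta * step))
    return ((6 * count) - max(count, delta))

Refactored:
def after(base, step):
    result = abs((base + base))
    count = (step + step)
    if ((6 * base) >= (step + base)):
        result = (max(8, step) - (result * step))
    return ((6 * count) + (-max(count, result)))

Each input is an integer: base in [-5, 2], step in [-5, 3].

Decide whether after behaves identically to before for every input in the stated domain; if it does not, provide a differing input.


There is a counterexample at base=0, step=-5: -60 on one side, -68 on the other.
before: delta := 0 | count := -10 | ((6 * base) == (step + base)): false | result -60
after: result := 0 | count := -10 | ((6 * base) >= (step + base)): true | result := 8 | result -68
verdict: not equivalent; witness: base=0, step=-5


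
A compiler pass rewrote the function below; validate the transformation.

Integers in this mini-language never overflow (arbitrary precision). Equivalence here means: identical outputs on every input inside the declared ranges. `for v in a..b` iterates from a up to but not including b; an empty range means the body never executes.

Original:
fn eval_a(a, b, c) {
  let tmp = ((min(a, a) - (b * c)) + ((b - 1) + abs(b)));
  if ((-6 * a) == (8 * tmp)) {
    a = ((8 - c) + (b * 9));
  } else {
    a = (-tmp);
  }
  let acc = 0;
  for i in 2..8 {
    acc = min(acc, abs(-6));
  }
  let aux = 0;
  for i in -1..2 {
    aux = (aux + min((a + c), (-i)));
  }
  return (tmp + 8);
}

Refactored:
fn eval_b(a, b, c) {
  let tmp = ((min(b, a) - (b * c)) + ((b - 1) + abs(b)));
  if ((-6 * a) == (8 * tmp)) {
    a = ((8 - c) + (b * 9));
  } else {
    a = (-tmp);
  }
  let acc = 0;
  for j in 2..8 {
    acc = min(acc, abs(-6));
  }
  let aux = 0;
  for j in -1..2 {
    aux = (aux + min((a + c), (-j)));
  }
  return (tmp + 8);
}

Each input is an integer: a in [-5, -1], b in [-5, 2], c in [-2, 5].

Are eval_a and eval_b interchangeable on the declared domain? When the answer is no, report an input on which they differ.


The rewrite breaks on a=-4, b=-5, c=-2, where the results are -7 and -8.
eval_a: tmp=-15, then ((-6 * a) == (8 * tmp)) is false, then a=15, then acc=0, then (i=2), then acc=0, then (i=3), then acc=0, then (i=4), then acc=0, then (i=5), then acc=0, then (i=6), then acc=0, then (i=7), then acc=0, then aux=0, then (i=-1), then aux=1, then (i=0), then aux=1, then (i=1), then aux=0, then returns -7
eval_b: tmp=-16, then ((-6 * a) == (8 * tmp)) is false, then a=16, then acc=0, then (j=2), then acc=0, then (j=3), then acc=0, then (j=4), then acc=0, then (j=5), then acc=0, then (j=6), then acc=0, then (j=7), then acc=0, then aux=0, then (j=-1), then aux=1, then (j=0), then aux=1, then (j=1), then aux=0, then returns -8
verdict: not equivalent; witness: a=-4, b=-5, c=-2


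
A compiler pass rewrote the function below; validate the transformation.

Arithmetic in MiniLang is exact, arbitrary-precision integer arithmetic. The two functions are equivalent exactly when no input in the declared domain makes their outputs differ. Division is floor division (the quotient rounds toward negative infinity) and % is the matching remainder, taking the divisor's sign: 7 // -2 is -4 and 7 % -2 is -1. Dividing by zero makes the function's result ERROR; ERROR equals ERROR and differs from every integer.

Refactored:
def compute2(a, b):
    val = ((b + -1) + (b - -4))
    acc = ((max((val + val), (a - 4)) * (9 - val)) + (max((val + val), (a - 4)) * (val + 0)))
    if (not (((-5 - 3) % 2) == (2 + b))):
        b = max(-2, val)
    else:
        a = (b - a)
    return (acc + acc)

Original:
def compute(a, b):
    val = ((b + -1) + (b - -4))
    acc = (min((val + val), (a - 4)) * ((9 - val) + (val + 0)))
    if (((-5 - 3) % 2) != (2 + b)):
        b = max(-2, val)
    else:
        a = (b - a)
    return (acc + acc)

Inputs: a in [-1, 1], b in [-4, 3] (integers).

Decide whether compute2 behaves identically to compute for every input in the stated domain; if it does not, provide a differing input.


Not equivalent: a=-1, b=-4 separates them (-180 vs -90).
compute: val becomes -5; next acc becomes -90; next (((-5 - 3) % 2) != (2 + b)) evaluates to true; next b becomes -2; next final value -180
compute2: val becomes -5; next acc becomes -45; next (not (((-5 - 3) % 2) == (2 + b))) evaluates to true; next b becomes -2; next final value -90
verdict: not equivalent; witness: a=-1, b=-4


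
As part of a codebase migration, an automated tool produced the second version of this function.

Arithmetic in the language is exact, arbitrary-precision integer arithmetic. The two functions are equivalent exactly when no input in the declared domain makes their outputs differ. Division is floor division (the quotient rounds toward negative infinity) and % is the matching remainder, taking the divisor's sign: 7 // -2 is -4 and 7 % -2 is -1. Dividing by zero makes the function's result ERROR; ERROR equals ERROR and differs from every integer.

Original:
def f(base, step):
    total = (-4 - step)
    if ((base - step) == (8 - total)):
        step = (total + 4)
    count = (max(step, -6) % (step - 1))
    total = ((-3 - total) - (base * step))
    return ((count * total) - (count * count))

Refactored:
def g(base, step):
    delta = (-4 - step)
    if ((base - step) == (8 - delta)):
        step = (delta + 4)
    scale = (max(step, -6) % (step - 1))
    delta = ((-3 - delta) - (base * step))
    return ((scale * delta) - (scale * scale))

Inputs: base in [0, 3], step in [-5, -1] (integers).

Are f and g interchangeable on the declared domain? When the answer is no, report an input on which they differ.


This is a faithful refactor — local variable names differ, but the computed results match everywhere.
One worked example (base=3, step=-3) — f: total := -1 | ((base - step) == (8 - total)): false | count := -3 | total := 7 | result -30; g: delta := -1 | ((base - step) == (8 - delta)): false | scale := -3 | delta := 7 | result -30; agreement on -30.
Sweeping the whole domain (20 inputs) finds no disagreement.
verdict: equivalent


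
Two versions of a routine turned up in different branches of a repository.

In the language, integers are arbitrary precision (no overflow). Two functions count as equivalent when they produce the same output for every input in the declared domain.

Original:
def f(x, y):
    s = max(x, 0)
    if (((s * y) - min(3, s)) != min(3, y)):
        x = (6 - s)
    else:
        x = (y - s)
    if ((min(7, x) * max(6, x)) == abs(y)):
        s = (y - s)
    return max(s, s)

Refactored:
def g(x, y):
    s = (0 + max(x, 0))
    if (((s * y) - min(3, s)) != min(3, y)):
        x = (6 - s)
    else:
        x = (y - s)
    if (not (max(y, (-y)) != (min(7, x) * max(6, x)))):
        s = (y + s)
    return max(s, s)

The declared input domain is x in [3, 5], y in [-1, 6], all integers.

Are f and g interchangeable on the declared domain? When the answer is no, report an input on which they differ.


These are not equivalent — on x=5, y=6 the outputs split (1 vs 11).
f: s = 5; (((s * y) - min(3, s)) != min(3, y)) -> true; x = 1; ((min(7, x) * max(6, x)) == abs(y)) -> true; s = 1; return 1
g: s = 5; (((s * y) - min(3, s)) != min(3, y)) -> true; x = 1; (not (max(y, (-y)) != (min(7, x) * max(6, x)))) -> true; s = 11; return 11
verdict: not equivalent; witness: x=5, y=6


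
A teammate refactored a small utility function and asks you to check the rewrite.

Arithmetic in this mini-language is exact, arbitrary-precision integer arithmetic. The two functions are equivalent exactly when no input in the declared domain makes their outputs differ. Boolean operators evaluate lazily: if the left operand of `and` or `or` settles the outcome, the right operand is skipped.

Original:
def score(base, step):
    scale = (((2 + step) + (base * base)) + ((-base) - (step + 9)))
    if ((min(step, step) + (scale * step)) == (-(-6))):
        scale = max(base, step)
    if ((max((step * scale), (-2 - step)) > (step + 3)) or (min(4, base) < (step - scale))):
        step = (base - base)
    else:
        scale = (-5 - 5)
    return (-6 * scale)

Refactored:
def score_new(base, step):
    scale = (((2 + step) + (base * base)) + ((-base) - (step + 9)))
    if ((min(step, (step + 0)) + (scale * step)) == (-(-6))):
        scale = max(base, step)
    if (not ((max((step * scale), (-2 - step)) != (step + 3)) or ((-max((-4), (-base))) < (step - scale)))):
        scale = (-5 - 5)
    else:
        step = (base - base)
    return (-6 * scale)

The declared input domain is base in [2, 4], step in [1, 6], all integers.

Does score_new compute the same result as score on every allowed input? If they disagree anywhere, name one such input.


These are not equivalent — on base=3, step=1 the outputs split (60 vs 6).
score: scale = -1; ((min(step, step) + (scale * step)) == (-(-6))) -> false; ((max((step * scale), (-2 - step)) > (step + 3)) or (min(4, base) < (step - scale))) -> false; scale = -10; return 60
score_new: scale = -1; ((min(step, (step + 0)) + (scale * step)) == (-(-6))) -> false; (not ((max((step * scale), (-2 - step)) != (step + 3)) or ((-max((-4), (-base))) < (step - scale)))) -> false; step = 0; return 6
verdict: not equivalent; witness: base=3, step=1


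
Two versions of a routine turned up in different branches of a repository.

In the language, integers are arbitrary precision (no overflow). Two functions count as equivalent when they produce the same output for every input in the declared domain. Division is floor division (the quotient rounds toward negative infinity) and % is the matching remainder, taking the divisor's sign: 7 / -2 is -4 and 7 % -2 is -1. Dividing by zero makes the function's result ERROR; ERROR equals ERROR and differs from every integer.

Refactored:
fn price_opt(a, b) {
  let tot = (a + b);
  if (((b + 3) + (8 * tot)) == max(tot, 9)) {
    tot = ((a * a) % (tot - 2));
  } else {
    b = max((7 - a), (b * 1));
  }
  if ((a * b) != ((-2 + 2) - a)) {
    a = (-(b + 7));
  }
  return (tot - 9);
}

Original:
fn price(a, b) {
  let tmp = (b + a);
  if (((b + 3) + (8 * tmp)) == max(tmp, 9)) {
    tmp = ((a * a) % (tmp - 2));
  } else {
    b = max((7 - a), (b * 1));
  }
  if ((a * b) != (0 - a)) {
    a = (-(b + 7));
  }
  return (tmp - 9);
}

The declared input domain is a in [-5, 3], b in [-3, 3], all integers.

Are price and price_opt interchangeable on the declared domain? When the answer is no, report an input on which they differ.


Changes here: arithmetic usage differs; and local variable names differ; and constant usage differs; the full 63-point sweep finds no disagreement.
verdict: equivalent


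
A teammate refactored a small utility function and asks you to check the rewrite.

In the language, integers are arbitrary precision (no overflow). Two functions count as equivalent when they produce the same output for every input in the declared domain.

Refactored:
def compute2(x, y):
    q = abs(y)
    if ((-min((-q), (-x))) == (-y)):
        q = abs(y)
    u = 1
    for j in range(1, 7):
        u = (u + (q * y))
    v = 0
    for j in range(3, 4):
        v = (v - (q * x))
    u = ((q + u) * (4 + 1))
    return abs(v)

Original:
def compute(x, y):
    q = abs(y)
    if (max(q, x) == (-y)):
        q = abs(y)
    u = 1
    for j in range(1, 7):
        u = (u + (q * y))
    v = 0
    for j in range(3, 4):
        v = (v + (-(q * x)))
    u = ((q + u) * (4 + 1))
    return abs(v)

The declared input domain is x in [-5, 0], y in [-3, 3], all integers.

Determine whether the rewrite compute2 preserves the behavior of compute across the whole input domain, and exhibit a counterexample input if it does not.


The two versions differ — the changes include arithmetic usage differs; and min/max/abs usage differs.
One worked example (x=-5, y=0) — compute: q = 0; (max(q, x) == (-y)) -> true; q = 0; u = 1; [j=1]; u = 1; [j=2]; u = 1; [j=3]; u = 1; [j=4]; u = 1; [j=5]; u = 1; [j=6]; u = 1; v = 0; [j=3]; v = 0; u = 5; return 0; compute2: q = 0; ((-min((-q), (-x))) == (-y)) -> true; q = 0; u = 1; [j=1]; u = 1; [j=2]; u = 1; [j=3]; u = 1; [j=4]; u = 1; [j=5]; u = 1; [j=6]; u = 1; v = 0; [j=3]; v = 0; u = 5; return 0; agreement on 0.
Sweeping the whole domain (42 inputs) finds no disagreement.
verdict: equivalent


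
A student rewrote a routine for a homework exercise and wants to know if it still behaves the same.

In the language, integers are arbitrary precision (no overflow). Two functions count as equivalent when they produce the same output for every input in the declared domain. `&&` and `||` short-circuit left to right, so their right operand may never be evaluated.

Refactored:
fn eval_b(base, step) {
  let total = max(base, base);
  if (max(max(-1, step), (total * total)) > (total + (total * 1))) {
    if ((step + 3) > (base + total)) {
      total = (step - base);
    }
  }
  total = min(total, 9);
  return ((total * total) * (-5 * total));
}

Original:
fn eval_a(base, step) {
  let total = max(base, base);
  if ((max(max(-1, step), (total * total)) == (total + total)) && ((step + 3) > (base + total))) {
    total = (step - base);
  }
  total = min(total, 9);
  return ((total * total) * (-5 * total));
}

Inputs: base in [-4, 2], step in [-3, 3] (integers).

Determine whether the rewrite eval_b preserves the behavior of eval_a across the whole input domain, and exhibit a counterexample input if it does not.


Try base=-4, step=-3.
eval_a: total = -4; ((max(max(-1, step), (total * total)) == (total + total)) && ((step + 3) > (base + total))) -> false; total = -4; return 320
eval_b: total = -4; (max(max(-1, step), (total * total)) > (total + (total * 1))) -> true; ((step + 3) > (base + total)) -> true; total = 1; total = 1; return -5
320 against -5: the behavior changed.
verdict: not equivalent; witness: base=-4, step=-3


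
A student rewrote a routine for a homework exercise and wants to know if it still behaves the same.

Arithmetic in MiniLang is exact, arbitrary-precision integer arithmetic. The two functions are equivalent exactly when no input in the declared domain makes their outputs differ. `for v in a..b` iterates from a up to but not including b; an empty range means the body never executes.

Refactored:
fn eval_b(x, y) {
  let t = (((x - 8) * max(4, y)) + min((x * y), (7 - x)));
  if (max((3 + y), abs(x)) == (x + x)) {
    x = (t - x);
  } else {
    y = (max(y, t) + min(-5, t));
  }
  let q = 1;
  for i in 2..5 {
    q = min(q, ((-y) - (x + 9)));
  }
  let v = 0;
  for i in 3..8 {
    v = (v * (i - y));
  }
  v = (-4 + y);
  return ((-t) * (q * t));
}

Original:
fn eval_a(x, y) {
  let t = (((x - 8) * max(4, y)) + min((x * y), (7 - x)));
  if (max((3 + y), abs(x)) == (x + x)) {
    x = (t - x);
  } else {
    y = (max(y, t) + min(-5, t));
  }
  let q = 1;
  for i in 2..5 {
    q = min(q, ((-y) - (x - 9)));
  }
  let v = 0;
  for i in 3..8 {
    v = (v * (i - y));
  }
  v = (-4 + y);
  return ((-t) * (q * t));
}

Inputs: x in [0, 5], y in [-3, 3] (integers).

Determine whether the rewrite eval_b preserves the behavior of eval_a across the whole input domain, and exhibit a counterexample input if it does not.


At x=4, y=1: eval_a gives -169, eval_b gives 169.
verdict: not equivalent; witness: x=4, y=1


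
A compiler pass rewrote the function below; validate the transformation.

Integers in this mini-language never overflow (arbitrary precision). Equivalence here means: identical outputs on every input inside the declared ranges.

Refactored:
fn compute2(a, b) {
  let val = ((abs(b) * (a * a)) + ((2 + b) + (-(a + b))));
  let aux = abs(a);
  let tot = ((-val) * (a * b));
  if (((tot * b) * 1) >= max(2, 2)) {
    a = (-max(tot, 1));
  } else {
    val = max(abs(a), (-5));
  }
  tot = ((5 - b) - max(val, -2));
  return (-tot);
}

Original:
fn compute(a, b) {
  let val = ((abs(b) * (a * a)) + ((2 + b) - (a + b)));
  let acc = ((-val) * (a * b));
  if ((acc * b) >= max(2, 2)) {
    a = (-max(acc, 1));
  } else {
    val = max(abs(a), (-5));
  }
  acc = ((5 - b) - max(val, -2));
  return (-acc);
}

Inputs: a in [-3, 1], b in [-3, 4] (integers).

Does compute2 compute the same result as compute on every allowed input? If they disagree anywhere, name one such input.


Behavior is preserved: although statement counts differ, plus arithmetic usage differs, plus constant usage differs, plus min/max/abs usage differs, plus local variable names differ, the outputs never diverge.
Tracing a=-2, b=3: compute: val=16, then acc=96, then ((acc * b) >= max(2, 2)) is true, then a=-96, then acc=-14, then returns 14 | compute2: val=16, then aux=2, then tot=96, then (((tot * b) * 1) >= max(2, 2)) is true, then a=-96, then tot=-14, then returns 14 — matching result 14.
Checked all 40 inputs in the declared domain: the outputs agree on every one.
verdict: equivalent


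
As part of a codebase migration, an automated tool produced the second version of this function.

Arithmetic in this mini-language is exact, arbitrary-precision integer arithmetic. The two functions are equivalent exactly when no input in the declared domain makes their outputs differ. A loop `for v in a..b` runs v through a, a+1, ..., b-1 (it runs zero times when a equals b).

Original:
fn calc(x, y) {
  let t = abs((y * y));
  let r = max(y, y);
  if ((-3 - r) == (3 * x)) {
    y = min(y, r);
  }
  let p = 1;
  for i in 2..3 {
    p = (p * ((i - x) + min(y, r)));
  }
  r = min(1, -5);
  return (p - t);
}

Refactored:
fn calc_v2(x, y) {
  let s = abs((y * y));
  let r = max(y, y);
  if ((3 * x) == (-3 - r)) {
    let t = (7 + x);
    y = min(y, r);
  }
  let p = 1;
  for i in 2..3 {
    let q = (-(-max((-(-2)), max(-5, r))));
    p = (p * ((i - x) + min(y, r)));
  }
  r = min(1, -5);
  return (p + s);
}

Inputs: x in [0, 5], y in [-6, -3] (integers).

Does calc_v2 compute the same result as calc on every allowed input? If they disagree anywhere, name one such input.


Not equivalent: x=0, y=-6 separates them (-40 vs 32).
calc: t becomes 36; next r becomes -6; next ((-3 - r) == (3 * x)) evaluates to false; next p becomes 1; next at i=2:; next p becomes -4; next r becomes -5; next final value -40
calc_v2: s becomes 36; next r becomes -6; next ((3 * x) == (-3 - r)) evaluates to false; next p becomes 1; next at i=2:; next q becomes 2; next p becomes -4; next r becomes -5; next final value 32
verdict: not equivalent; witness: x=0, y=-6


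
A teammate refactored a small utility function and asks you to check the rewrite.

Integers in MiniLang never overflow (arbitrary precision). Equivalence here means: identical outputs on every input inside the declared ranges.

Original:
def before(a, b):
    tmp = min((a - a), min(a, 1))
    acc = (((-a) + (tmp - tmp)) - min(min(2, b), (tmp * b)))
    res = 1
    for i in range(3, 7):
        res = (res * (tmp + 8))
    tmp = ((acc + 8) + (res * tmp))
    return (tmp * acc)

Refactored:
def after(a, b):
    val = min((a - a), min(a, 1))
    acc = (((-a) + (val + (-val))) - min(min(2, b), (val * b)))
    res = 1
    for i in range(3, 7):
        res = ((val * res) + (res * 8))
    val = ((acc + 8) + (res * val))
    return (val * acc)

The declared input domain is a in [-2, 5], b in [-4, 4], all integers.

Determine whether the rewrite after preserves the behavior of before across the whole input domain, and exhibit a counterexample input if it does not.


Equivalent — the differences include local variable names differ, and arithmetic usage differs, yet no declared input distinguishes the two.
Tracing a=5, b=4: before: tmp := 0 | acc := -5 | res := 1 | iter i=3: | res := 8 | iter i=4: | res := 64 | iter i=5: | res := 512 | iter i=6: | res := 4096 | tmp := 3 | result -15 | after: val := 0 | acc := -5 | res := 1 | iter i=3: | res := 8 | iter i=4: | res := 64 | iter i=5: | res := 512 | iter i=6: | res := 4096 | val := 3 | result -15 — matching result -15.
An exhaustive pass over the 72 declared inputs shows identical outputs.
verdict: equivalent


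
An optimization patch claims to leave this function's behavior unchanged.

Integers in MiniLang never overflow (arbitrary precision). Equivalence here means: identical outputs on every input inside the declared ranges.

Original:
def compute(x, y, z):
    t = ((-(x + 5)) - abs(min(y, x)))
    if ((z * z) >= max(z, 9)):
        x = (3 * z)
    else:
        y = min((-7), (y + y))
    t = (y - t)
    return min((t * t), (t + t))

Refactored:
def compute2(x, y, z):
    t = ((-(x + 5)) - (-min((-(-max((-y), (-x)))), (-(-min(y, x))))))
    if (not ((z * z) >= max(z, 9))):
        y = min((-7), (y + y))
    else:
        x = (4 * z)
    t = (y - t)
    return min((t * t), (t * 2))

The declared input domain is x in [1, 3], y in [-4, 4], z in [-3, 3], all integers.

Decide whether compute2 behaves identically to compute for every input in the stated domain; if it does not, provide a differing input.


Equivalent. The one real change (`3` became `4`) has no effect anywhere in the declared ranges.
Every one of the 189 inputs gives matching results.
Spot check at x=1, y=0, z=1 — compute: t becomes -6; next ((z * z) >= max(z, 9)) evaluates to false; next y becomes -7; next t becomes -1; next final value -2. compute2: t becomes -6; next (not ((z * z) >= max(z, 9))) evaluates to true; next y becomes -7; next t becomes -1; next final value -2. Both give -2.
verdict: equivalent


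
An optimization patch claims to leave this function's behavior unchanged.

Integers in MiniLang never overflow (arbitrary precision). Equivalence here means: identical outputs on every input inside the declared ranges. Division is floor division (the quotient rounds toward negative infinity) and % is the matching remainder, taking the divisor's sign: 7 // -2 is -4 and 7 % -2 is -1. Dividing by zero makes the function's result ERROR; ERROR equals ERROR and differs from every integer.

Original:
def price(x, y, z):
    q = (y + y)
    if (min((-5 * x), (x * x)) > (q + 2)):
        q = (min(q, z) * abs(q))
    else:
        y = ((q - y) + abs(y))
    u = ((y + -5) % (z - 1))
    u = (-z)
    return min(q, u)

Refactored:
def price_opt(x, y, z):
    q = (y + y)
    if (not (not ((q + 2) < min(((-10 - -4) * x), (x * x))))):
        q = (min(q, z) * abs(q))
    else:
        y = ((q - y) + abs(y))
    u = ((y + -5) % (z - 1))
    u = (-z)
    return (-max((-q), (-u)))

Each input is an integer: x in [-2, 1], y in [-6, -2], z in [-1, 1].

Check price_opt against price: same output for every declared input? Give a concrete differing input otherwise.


Take x=1, y=-4, z=-1.
price: q := -8 | (min((-5 * x), (x * x)) > (q + 2)): true | q := -64 | u := -1 | u := 1 | result -64
price_opt: q := -8 | (not (not ((q + 2) < min(((-10 - -4) * x), (x * x))))): false | y := 0 | u := -1 | u := 1 | result -8
-64 and -8 differ, so these are not the same function on this domain.
verdict: not equivalent; witness: x=1, y=-4, z=-1


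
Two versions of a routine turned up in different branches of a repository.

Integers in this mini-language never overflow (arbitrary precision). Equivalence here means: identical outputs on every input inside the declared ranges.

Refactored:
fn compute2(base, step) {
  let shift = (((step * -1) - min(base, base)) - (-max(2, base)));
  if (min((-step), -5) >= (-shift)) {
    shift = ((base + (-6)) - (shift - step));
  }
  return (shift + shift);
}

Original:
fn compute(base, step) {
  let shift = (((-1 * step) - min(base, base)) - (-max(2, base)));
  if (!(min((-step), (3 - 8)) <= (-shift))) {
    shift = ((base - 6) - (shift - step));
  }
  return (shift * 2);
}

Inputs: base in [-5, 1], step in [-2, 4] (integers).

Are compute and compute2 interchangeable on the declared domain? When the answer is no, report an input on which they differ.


Consider the input base=-5, step=2.
compute: shift becomes 5; next (!(min((-step), (3 - 8)) <= (-shift))) evaluates to false; next final value 10
compute2: shift becomes 5; next (min((-step), -5) >= (-shift)) evaluates to true; next shift becomes -14; next final value -28
10 against -28: the behavior changed.
verdict: not equivalent; witness: base=-5, step=2


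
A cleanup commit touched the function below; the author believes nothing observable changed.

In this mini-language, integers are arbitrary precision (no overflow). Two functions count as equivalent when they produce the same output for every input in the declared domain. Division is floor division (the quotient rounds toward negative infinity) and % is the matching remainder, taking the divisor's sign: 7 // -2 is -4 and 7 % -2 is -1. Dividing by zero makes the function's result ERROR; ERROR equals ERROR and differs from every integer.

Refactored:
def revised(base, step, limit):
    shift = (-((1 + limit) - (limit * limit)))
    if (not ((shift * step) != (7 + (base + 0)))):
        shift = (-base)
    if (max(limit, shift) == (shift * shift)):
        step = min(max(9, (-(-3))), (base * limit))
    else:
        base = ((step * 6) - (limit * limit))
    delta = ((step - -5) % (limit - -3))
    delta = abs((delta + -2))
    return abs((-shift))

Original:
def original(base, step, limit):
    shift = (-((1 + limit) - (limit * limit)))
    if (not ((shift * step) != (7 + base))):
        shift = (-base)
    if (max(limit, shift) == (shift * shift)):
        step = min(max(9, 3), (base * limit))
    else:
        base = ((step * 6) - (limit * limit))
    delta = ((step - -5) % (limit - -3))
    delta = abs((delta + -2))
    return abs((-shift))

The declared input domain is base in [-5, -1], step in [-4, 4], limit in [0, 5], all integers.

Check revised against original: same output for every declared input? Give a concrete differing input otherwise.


Behavior is preserved: although constant usage differs, and arithmetic usage differs, the outputs never diverge.
Tracing base=-4, step=3, limit=2: original: shift := 1 | (not ((shift * step) != (7 + base))): true | shift := 4 | (max(limit, shift) == (shift * shift)): false | base := 14 | delta := 3 | delta := 1 | result 4 | revised: shift := 1 | (not ((shift * step) != (7 + (base + 0)))): true | shift := 4 | (max(limit, shift) == (shift * shift)): false | base := 14 | delta := 3 | delta := 1 | result 4 — matching result 4.
Across all 270 domain points the two functions coincide.
verdict: equivalent


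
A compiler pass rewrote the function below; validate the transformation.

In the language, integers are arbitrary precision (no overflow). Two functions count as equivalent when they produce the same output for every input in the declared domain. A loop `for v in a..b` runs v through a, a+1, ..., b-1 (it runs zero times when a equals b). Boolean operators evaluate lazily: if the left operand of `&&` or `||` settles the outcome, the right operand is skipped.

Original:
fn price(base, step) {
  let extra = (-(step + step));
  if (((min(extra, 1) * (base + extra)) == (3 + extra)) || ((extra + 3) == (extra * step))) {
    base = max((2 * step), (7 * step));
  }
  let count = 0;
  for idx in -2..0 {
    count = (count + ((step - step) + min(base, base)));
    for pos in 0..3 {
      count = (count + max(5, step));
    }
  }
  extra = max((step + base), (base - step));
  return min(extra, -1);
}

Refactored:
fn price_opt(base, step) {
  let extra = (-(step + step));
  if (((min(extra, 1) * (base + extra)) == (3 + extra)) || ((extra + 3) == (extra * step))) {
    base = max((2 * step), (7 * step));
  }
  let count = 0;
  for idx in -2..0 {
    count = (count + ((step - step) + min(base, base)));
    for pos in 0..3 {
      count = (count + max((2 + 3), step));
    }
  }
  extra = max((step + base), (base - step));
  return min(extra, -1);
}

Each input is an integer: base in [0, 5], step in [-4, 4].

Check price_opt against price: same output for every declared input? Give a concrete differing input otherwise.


Equivalent — the differences include arithmetic usage differs, and constant usage differs, yet no declared input distinguishes the two.
As a probe, take base=4, step=-4: price runs extra becomes 8; next (((min(extra, 1) * (base + extra)) == (3 + extra)) || ((extra + 3) == (extra * step))) evaluates to false; next count becomes 0; next at idx=-2:; next count becomes 4; next at pos=0:; next count becomes 9; next at pos=1:; next count becomes 14; next at pos=2:; next count becomes 19; next at idx=-1:; next count becomes 23; next at pos=0:; next count becomes 28; next at pos=1:; next count becomes 33; next at pos=2:; next count becomes 38; next extra becomes 8; next final value -1; price_opt runs extra becomes 8; next (((min(extra, 1) * (base + extra)) == (3 + extra)) || ((extra + 3) == (extra * step))) evaluates to false; next count becomes 0; next at idx=-2:; next count becomes 4; next at pos=0:; next count becomes 9; next at pos=1:; next count becomes 14; next at pos=2:; next count becomes 19; next at idx=-1:; next count becomes 23; next at pos=0:; next count becomes 28; next at pos=1:; next count becomes 33; next at pos=2:; next count becomes 38; next extra becomes 8; next final value -1; both end at -1.
Sweeping the whole domain (54 inputs) finds no disagreement.
verdict: equivalent


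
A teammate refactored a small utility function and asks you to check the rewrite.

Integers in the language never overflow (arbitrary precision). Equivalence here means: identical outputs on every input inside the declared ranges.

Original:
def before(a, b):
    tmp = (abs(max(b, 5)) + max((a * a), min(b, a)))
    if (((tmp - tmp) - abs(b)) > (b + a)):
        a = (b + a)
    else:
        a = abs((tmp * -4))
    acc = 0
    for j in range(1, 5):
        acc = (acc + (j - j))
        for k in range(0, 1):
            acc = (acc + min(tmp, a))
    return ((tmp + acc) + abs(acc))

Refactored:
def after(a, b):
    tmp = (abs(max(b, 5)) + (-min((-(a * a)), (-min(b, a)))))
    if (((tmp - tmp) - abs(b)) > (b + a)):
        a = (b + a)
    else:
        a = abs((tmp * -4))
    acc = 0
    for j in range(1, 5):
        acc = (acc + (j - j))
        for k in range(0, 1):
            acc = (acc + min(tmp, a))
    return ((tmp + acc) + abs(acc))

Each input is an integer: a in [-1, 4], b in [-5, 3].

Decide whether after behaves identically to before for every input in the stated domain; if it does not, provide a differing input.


Behavior is preserved: although min/max/abs usage differs, the outputs never diverge.
Spot check at a=3, b=-4 — before: tmp=14, then (((tmp - tmp) - abs(b)) > (b + a)) is false, then a=56, then acc=0, then (j=1), then acc=0, then (k=0), then acc=14, then (j=2), then acc=14, then (k=0), then acc=28, then (j=3), then acc=28, then (k=0), then acc=42, then (j=4), then acc=42, then (k=0), then acc=56, then returns 126. after: tmp=14, then (((tmp - tmp) - abs(b)) > (b + a)) is false, then a=56, then acc=0, then (j=1), then acc=0, then (k=0), then acc=14, then (j=2), then acc=14, then (k=0), then acc=28, then (j=3), then acc=28, then (k=0), then acc=42, then (j=4), then acc=42, then (k=0), then acc=56, then returns 126. Both give 126.
Sweeping the whole domain (54 inputs) finds no disagreement.
verdict: equivalent
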